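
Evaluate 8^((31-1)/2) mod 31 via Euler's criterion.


p = 31 is prime and the exponent is (p-1)/2 = 15, so by Euler's criterion 8^15 = (8/31) = +1 or -1 mod 31.
Compute by square-and-multiply:
  15 = 8 + 4 + 2 + 1 (binary 1111)
  Repeated squaring mod 31: 8^1 = 8, 8^2 = 2, 8^4 = 4, 8^8 = 16
  8^15 = 8^8 * 8^4 * 8^2 * 8^1 = 16 * 4 * 2 * 8 mod 31
    16 * 4 = 64 = 2 mod 31
    2 * 2 = 4 = 4 mod 31
    4 * 8 = 32 = 1 mod 31
  8^15 = 1 mod 31
Result 1: 8 is a quadratic residue mod 31.
8^15 mod 31 = 1

1


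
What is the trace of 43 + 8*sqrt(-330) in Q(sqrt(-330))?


Tr(a + b*sqrt(d)) = (a + b*sqrt(d)) + (a - b*sqrt(d)) = 2a
= 2 * (43)
= 86

86


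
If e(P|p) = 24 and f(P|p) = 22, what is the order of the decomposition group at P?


|D_P| = e * f
= 24 * 22
= 528

528


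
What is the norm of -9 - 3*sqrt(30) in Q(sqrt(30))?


N(a + b*sqrt(d)) = a^2 - d*b^2
= (-9)^2 - (30)*(-3)^2
= 81 - 270
= -189

-189


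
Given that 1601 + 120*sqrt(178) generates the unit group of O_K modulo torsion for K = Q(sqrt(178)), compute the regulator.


epsilon = 1601 + 120*sqrt(178)
= 3201.9997
R = ln(3201.9997)
= 8.0715

8.0715


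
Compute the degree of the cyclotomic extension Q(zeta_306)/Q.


The degree equals Euler's totient phi(306).
306 = 2 * 3^2 * 17
phi(306) = 96

96


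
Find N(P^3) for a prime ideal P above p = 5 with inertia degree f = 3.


N(P^a) = p^(a*f)
= 5^(3*3)
= 5^9
= 1953125

1953125


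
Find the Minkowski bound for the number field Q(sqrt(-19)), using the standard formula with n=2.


d = -19, d mod 4 = 1, so disc(K) = d = -19; |disc(K)| = 19
Imaginary quadratic field, so n = 2, s = r2 = 1, r1 = 0
M = (n!/n^n) * (4/pi)^s * sqrt(|disc(K)|) = (2!/2^2) * (4/pi)^1 * sqrt(19)
= 0.5 * 1.273240 * 4.358899
= 2.7750

2.7750


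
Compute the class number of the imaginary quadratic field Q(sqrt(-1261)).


K = Q(sqrt(-1261)). d mod 4 = 3, so D = disc(K) = 4d = -5044
h(K) equals the number of primitive reduced positive-definite forms (a, b, c) = a*x^2 + b*x*y + c*y^2 with b^2 - 4ac = D,
where reduced means |b| <= a <= c, with b >= 0 whenever |b| = a or a = c, and primitive means gcd(a, b, c) = 1.
Reduced forces 3a^2 <= |D| = 5044, so 1 <= a <= 41; b must have the parity of D, and c = (b^2 - D)/(4a) must be an integer >= a.
Enumerate a = 1..41, b in [-a, a]:
  a=1: (1, 0, 1261)  [1]
  a=2: (2, 2, 631)  [1]
  a=3..4: none
  a=5: (5, -4, 253), (5, 4, 253)  [2]
  a=6..9: none
  a=10: (10, -6, 127), (10, 6, 127)  [2]
  a=11: (11, -4, 115), (11, 4, 115)  [2]
  a=12: none
  a=13: (13, 0, 97)  [1]
  a=14..21: none
  a=22: (22, -18, 61), (22, 18, 61)  [2]
  a=23: (23, -4, 55), (23, 4, 55)  [2]
  a=24: none
  a=25: (25, -16, 53), (25, 16, 53)  [2]
  a=26: (26, 26, 55)  [1]
  a=27..30: none
  a=31: (31, -28, 47), (31, 28, 47)  [2]
  a=32..36: none
  a=37: (37, -32, 41), (37, 32, 41)  [2]
  a=38..41: none
Total reduced forms: 1 + 1 + 2 + 2 + 2 + 1 + 2 + 2 + 2 + 1 + 2 + 2 = 20
h = 20

20


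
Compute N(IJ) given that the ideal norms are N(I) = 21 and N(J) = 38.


N(IJ) = N(I) * N(J)
= 21 * 38
= 798

798


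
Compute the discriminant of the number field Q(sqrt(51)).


For K = Q(sqrt(d)) with d squarefree: disc(K) = d if d = 1 mod 4, and disc(K) = 4d if d = 2 or 3 mod 4.
Here d = 51, and d mod 4 = 3.
d = 3 mod 4, not 1 (O_K = Z[sqrt(d)]), so disc(K) = 4d = 4 * (51) = 204

204


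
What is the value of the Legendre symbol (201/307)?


p = 307 is prime, so compute (201/307) with the reciprocity algorithm (Jacobi-symbol steps: pull out 2s via (2/n), flip via reciprocity, reduce):
  reciprocity: (201/307) -> +(307/201)
  reduce: (106/201)
  pull out 2: (2/201) = +1  (since 201 mod 8 = 1)
  reciprocity: (53/201) -> +(201/53)
  reduce: (42/53)
  pull out 2: (2/53) = -1  (since 53 mod 8 = 5)
  reciprocity: (21/53) -> +(53/21)
  reduce: (11/21)
  reciprocity: (11/21) -> +(21/11)
  reduce: (10/11)
  pull out 2: (2/11) = -1  (since 11 mod 8 = 3)
  reciprocity: (5/11) -> +(11/5)
  reduce: (1/5)
  (1/5) = 1
Product of signs = 1
(201/307) = 1

1


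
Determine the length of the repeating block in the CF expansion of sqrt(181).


Run the CF algorithm for sqrt(181).
a_0 = floor(sqrt(181)) = 13; set m_0=0, q_0=1.
Recurrence: m' = q*a - m,  q' = (d - m'^2)/q,  a' = floor((a_0 + m')/q').
  step 1: m=13, q=12, a=2
  step 2: m=11, q=5, a=4
  step 3: m=9, q=20, a=1
  step 4: m=11, q=3, a=8
  step 5: m=13, q=4, a=6
  step 6: m=11, q=15, a=1
  step 7: m=4, q=11, a=1
  step 8: m=7, q=12, a=1
  step 9: m=5, q=13, a=1
  step 10: m=8, q=9, a=2
  step 11: m=10, q=9, a=2
  step 12: m=8, q=13, a=1
  step 13: m=5, q=12, a=1
  step 14: m=7, q=11, a=1
  step 15: m=4, q=15, a=1
  step 16: m=11, q=4, a=6
  step 17: m=13, q=3, a=8
  step 18: m=11, q=20, a=1
  step 19: m=9, q=5, a=4
  step 20: m=11, q=12, a=2
  step 21: m=13, q=1, a=26
a_21 = 2*a_0 = 26, so the period closes here.
sqrt(181) = [13; 2, 4, 1, 8, 6, 1, 1, 1, 1, 2, 2, 1, 1, 1, 1, 6, 8, 1, 4, 2, 26]
Period length = 21

21


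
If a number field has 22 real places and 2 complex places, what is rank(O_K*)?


By Dirichlet's unit theorem:
rank = r1 + r2 - 1
= 22 + 2 - 1
= 23

23


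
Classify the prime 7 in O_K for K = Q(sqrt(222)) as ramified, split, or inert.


K = Q(sqrt(222)). Since d mod 4 = 2, disc(K) = 888.
Check p | disc: 888 mod 7 = 6.
p does not divide disc. Compute Legendre symbol (d/p):
5^((7-1)/2) mod 7 = -1
(d/p) = -1, so p is inert: (p) stays prime with e=1, f=2, g=1.
Therefore p is inert.

inert


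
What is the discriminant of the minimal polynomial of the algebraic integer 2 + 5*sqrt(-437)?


The element 2 + 5*sqrt(-437) has minimal polynomial:
x^2 - 4*x + 10929
Discriminant = (-4)^2 - 4*(10929)
= 16 - 43716
= -43700

-43700


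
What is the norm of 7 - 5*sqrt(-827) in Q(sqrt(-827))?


N(a + b*sqrt(d)) = a^2 - d*b^2
= (7)^2 - (-827)*(-5)^2
= 49 + 20675
= 20724

20724


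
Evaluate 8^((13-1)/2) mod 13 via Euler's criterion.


p = 13 is prime and the exponent is (p-1)/2 = 6, so by Euler's criterion 8^6 = (8/13) = +1 or -1 mod 13.
Compute by square-and-multiply:
  6 = 4 + 2 (binary 110)
  Repeated squaring mod 13: 8^1 = 8, 8^2 = 12, 8^4 = 1
  8^6 = 8^4 * 8^2 = 1 * 12 mod 13
    1 * 12 = 12 = 12 mod 13
  8^6 = 12 mod 13
Result 12 = p - 1 = -1 mod 13: 8 is a quadratic non-residue mod 13. As a residue in [0, p-1] the value is 12.
8^6 mod 13 = 12

12


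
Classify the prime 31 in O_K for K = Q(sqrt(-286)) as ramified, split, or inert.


K = Q(sqrt(-286)). Since d mod 4 = 2, disc(K) = -1144.
Check p | disc: -1144 mod 31 = 3.
p does not divide disc. Compute Legendre symbol (d/p):
24^((31-1)/2) mod 31 = -1
(d/p) = -1, so p is inert: (p) stays prime with e=1, f=2, g=1.
Therefore p is inert.

inert


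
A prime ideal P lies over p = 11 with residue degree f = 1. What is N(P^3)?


N(P^a) = p^(a*f)
= 11^(3*1)
= 11^3
= 1331

1331


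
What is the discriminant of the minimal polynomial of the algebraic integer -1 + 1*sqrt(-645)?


The element -1 + 1*sqrt(-645) has minimal polynomial:
x^2 + 2*x + 646
Discriminant = (2)^2 - 4*(646)
= 4 - 2584
= -2580

-2580


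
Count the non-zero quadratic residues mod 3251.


For prime p, the number of non-zero quadratic residues is (p-1)/2.
= (3251-1)/2
= 1625

1625


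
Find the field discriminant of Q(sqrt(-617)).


For K = Q(sqrt(d)) with d squarefree: disc(K) = d if d = 1 mod 4, and disc(K) = 4d if d = 2 or 3 mod 4.
Here d = -617, and d mod 4 = 3.
d = 3 mod 4, not 1 (O_K = Z[sqrt(d)]), so disc(K) = 4d = 4 * (-617) = -2468

-2468


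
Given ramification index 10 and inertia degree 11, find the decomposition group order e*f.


|D_P| = e * f
= 10 * 11
= 110

110


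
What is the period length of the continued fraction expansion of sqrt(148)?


Run the CF algorithm for sqrt(148).
a_0 = floor(sqrt(148)) = 12; set m_0=0, q_0=1.
Recurrence: m' = q*a - m,  q' = (d - m'^2)/q,  a' = floor((a_0 + m')/q').
  step 1: m=12, q=4, a=6
  step 2: m=12, q=1, a=24
a_2 = 2*a_0 = 24, so the period closes here.
sqrt(148) = [12; 6, 24]
Period length = 2

2


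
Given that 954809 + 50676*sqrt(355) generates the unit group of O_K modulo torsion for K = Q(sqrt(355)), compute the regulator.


epsilon = 954809 + 50676*sqrt(355)
= 1.9096e+06
R = ln(1.9096e+06)
= 14.4624

14.4624


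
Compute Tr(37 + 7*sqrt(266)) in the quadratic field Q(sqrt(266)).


Tr(a + b*sqrt(d)) = (a + b*sqrt(d)) + (a - b*sqrt(d)) = 2a
= 2 * (37)
= 74

74


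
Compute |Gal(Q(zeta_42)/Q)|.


|Gal(Q(zeta_42)/Q)| = phi(42)
= 12

12


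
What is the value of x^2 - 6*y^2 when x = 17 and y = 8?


x^2 - d*y^2
= 17^2 - 6*8^2
= 289 - 384
= -95

-95


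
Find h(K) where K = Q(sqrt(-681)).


K = Q(sqrt(-681)). d mod 4 = 3, so D = disc(K) = 4d = -2724
h(K) equals the number of primitive reduced positive-definite forms (a, b, c) = a*x^2 + b*x*y + c*y^2 with b^2 - 4ac = D,
where reduced means |b| <= a <= c, with b >= 0 whenever |b| = a or a = c, and primitive means gcd(a, b, c) = 1.
Reduced forces 3a^2 <= |D| = 2724, so 1 <= a <= 30; b must have the parity of D, and c = (b^2 - D)/(4a) must be an integer >= a.
Enumerate a = 1..30, b in [-a, a]:
  a=1: (1, 0, 681)  [1]
  a=2: (2, 2, 341)  [1]
  a=3: (3, 0, 227)  [1]
  a=4: none
  a=5: (5, -4, 137), (5, 4, 137)  [2]
  a=6: (6, 6, 115)  [1]
  a=7..9: none
  a=10: (10, -6, 69), (10, 6, 69)  [2]
  a=11: (11, -2, 62), (11, 2, 62)  [2]
  a=12..14: none
  a=15: (15, -6, 46), (15, 6, 46)  [2]
  a=16: none
  a=17: (17, -8, 41), (17, 8, 41)  [2]
  a=18..21: none
  a=22: (22, -2, 31), (22, 2, 31)  [2]
  a=23: (23, -6, 30), (23, 6, 30)  [2]
  a=24: none
  a=25: (25, -24, 33), (25, 24, 33)  [2]
  a=26..30: none
Total reduced forms: 1 + 1 + 1 + 2 + 1 + 2 + 2 + 2 + 2 + 2 + 2 + 2 = 20
h = 20

20


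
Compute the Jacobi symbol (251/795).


Compute (251/795) via quadratic reciprocity:
  reciprocity: (251/795) -> -(795/251)
  reduce: (42/251)
  pull out 2: (2/251) = -1  (since 251 mod 8 = 3)
  reciprocity: (21/251) -> +(251/21)
  reduce: (20/21)
  pull out 2: (2/21) = -1  (since 21 mod 8 = 5)
  pull out 2: (2/21) = -1  (since 21 mod 8 = 5)
  reciprocity: (5/21) -> +(21/5)
  reduce: (1/5)
  (1/5) = 1
Product of signs = 1

1


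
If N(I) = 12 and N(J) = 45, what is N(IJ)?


N(IJ) = N(I) * N(J)
= 12 * 45
= 540

540


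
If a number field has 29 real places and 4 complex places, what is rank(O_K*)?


By Dirichlet's unit theorem:
rank = r1 + r2 - 1
= 29 + 4 - 1
= 32

32


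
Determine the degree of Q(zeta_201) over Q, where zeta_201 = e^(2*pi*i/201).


The degree equals Euler's totient phi(201).
201 = 3 * 67
phi(201) = 132

132


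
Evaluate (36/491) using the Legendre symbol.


p = 491 is prime, so compute (36/491) with the reciprocity algorithm (Jacobi-symbol steps: pull out 2s via (2/n), flip via reciprocity, reduce):
  pull out 2: (2/491) = -1  (since 491 mod 8 = 3)
  pull out 2: (2/491) = -1  (since 491 mod 8 = 3)
  reciprocity: (9/491) -> +(491/9)
  reduce: (5/9)
  reciprocity: (5/9) -> +(9/5)
  reduce: (4/5)
  pull out 2: (2/5) = -1  (since 5 mod 8 = 5)
  pull out 2: (2/5) = -1  (since 5 mod 8 = 5)
  (1/5) = 1
Product of signs = 1
(36/491) = 1

1


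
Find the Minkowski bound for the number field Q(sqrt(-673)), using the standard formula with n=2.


d = -673, d mod 4 = 3, so disc(K) = 4d = -2692; |disc(K)| = 2692
Imaginary quadratic field, so n = 2, s = r2 = 1, r1 = 0
M = (n!/n^n) * (4/pi)^s * sqrt(|disc(K)|) = (2!/2^2) * (4/pi)^1 * sqrt(2692)
= 0.5 * 1.273240 * 51.884487
= 33.0307

33.0307


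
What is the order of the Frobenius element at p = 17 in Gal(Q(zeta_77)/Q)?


The Frobenius at p in Gal(Q(zeta_n)/Q) = (Z/nZ)* is the class of p, so its order is ord_77(17), the smallest k >= 1 with 17^k = 1 mod 77.
n = 77 = 7 * 11, phi(77) = 60; the order divides phi(n).
Divisors of 60: 1, 2, 3, 4, 5, 6, 10, 12, 15, 20, 30, 60
Repeated squaring mod 77: 17^1 = 17, 17^2 = 58, 17^4 = 53, 17^8 = 37, 17^16 = 60, 17^32 = 58
Test divisors in increasing order:
  k=1: 17^1 = 17 mod 77
  k=2: 17^2 = 58 mod 77
  k=3: 17^3 = 58 * 17 = 62 mod 77
  k=4: 17^4 = 53 mod 77
  k=5: 17^5 = 53 * 17 = 54 mod 77
  k=6: 17^6 = 53 * 58 = 71 mod 77
  k=10: 17^10 = 37 * 58 = 67 mod 77
  k=12: 17^12 = 37 * 53 = 36 mod 77
  k=15: 17^15 = 37 * 53 * 58 * 17 = 76 mod 77
  k=20: 17^20 = 60 * 53 = 23 mod 77
  k=30: 17^30 = 60 * 37 * 53 * 58 = 1 mod 77  <- first divisor giving 1
Order = 30

30


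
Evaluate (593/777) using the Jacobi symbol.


Compute (593/777) via quadratic reciprocity:
  reciprocity: (593/777) -> +(777/593)
  reduce: (184/593)
  pull out 2: (2/593) = +1  (since 593 mod 8 = 1)
  pull out 2: (2/593) = +1  (since 593 mod 8 = 1)
  pull out 2: (2/593) = +1  (since 593 mod 8 = 1)
  reciprocity: (23/593) -> +(593/23)
  reduce: (18/23)
  pull out 2: (2/23) = +1  (since 23 mod 8 = 7)
  reciprocity: (9/23) -> +(23/9)
  reduce: (5/9)
  reciprocity: (5/9) -> +(9/5)
  reduce: (4/5)
  pull out 2: (2/5) = -1  (since 5 mod 8 = 5)
  pull out 2: (2/5) = -1  (since 5 mod 8 = 5)
  (1/5) = 1
Product of signs = 1

1


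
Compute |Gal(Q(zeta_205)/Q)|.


|Gal(Q(zeta_205)/Q)| = phi(205)
= 160

160


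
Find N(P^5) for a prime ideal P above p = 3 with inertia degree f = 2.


N(P^a) = p^(a*f)
= 3^(5*2)
= 3^10
= 59049

59049


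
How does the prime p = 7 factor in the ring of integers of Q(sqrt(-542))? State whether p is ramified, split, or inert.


K = Q(sqrt(-542)). Since d mod 4 = 2, disc(K) = -2168.
Check p | disc: -2168 mod 7 = 2.
p does not divide disc. Compute Legendre symbol (d/p):
4^((7-1)/2) mod 7 = 1
(d/p) = 1, so p splits: (p) = P*P' with e=1, f=1, g=2.
Therefore p is split.

split


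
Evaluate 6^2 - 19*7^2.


x^2 - d*y^2
= 6^2 - 19*7^2
= 36 - 931
= -895

-895


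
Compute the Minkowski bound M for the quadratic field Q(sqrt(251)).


d = 251, d mod 4 = 3, so disc(K) = 4d = 1004; |disc(K)| = 1004
Real quadratic field, so n = 2, s = r2 = 0, r1 = 2
M = (n!/n^n) * (4/pi)^s * sqrt(|disc(K)|) = (2!/2^2) * (4/pi)^0 * sqrt(1004)
= 0.5 * 1.000000 * 31.685959
= 15.8430

15.8430


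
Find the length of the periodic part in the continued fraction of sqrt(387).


Run the CF algorithm for sqrt(387).
a_0 = floor(sqrt(387)) = 19; set m_0=0, q_0=1.
Recurrence: m' = q*a - m,  q' = (d - m'^2)/q,  a' = floor((a_0 + m')/q').
  step 1: m=19, q=26, a=1
  step 2: m=7, q=13, a=2
  step 3: m=19, q=2, a=19
  step 4: m=19, q=13, a=2
  step 5: m=7, q=26, a=1
  step 6: m=19, q=1, a=38
a_6 = 2*a_0 = 38, so the period closes here.
sqrt(387) = [19; 1, 2, 19, 2, 1, 38]
Period length = 6

6


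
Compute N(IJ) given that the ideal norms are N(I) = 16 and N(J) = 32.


N(IJ) = N(I) * N(J)
= 16 * 32
= 512

512


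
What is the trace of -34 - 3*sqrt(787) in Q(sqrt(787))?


Tr(a + b*sqrt(d)) = (a + b*sqrt(d)) + (a - b*sqrt(d)) = 2a
= 2 * (-34)
= -68

-68


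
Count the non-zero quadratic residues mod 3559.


For prime p, the number of non-zero quadratic residues is (p-1)/2.
= (3559-1)/2
= 1779

1779


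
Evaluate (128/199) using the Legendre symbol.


p = 199 is prime, so compute (128/199) with the reciprocity algorithm (Jacobi-symbol steps: pull out 2s via (2/n), flip via reciprocity, reduce):
  pull out 2: (2/199) = +1  (since 199 mod 8 = 7)
  pull out 2: (2/199) = +1  (since 199 mod 8 = 7)
  pull out 2: (2/199) = +1  (since 199 mod 8 = 7)
  pull out 2: (2/199) = +1  (since 199 mod 8 = 7)
  pull out 2: (2/199) = +1  (since 199 mod 8 = 7)
  pull out 2: (2/199) = +1  (since 199 mod 8 = 7)
  pull out 2: (2/199) = +1  (since 199 mod 8 = 7)
  (1/199) = 1
Product of signs = 1
(128/199) = 1

1


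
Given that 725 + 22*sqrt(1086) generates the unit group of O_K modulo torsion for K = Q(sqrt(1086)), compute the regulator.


epsilon = 725 + 22*sqrt(1086)
= 1449.9993
R = ln(1449.9993)
= 7.2793

7.2793


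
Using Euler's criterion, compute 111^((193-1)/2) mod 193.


p = 193 is prime and the exponent is (p-1)/2 = 96, so by Euler's criterion 111^96 = (111/193) = +1 or -1 mod 193.
Compute by square-and-multiply:
  96 = 64 + 32 (binary 1100000)
  Repeated squaring mod 193: 111^1 = 111, 111^2 = 162, 111^4 = 189, 111^8 = 16, 111^16 = 63, 111^32 = 109, 111^64 = 108
  111^96 = 111^64 * 111^32 = 108 * 109 mod 193
    108 * 109 = 11772 = 192 mod 193
  111^96 = 192 mod 193
Result 192 = p - 1 = -1 mod 193: 111 is a quadratic non-residue mod 193. As a residue in [0, p-1] the value is 192.
111^96 mod 193 = 192

192


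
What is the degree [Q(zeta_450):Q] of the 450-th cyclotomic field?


The degree equals Euler's totient phi(450).
450 = 2 * 3^2 * 5^2
phi(450) = 120

120


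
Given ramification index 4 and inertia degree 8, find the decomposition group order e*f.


|D_P| = e * f
= 4 * 8
= 32

32


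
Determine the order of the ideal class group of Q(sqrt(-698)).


K = Q(sqrt(-698)). d mod 4 = 2, so D = disc(K) = 4d = -2792
h(K) equals the number of primitive reduced positive-definite forms (a, b, c) = a*x^2 + b*x*y + c*y^2 with b^2 - 4ac = D,
where reduced means |b| <= a <= c, with b >= 0 whenever |b| = a or a = c, and primitive means gcd(a, b, c) = 1.
Reduced forces 3a^2 <= |D| = 2792, so 1 <= a <= 30; b must have the parity of D, and c = (b^2 - D)/(4a) must be an integer >= a.
Enumerate a = 1..30, b in [-a, a]:
  a=1: (1, 0, 698)  [1]
  a=2: (2, 0, 349)  [1]
  a=3: (3, -2, 233), (3, 2, 233)  [2]
  a=4..5: none
  a=6: (6, -4, 117), (6, 4, 117)  [2]
  a=7: (7, -6, 101), (7, 6, 101)  [2]
  a=8: none
  a=9: (9, -4, 78), (9, 4, 78)  [2]
  a=10..12: none
  a=13: (13, -4, 54), (13, 4, 54)  [2]
  a=14: (14, -8, 51), (14, 8, 51)  [2]
  a=15..16: none
  a=17: (17, -8, 42), (17, 8, 42)  [2]
  a=18: (18, -4, 39), (18, 4, 39)  [2]
  a=19: (19, -18, 41), (19, 18, 41)  [2]
  a=20: none
  a=21: (21, -20, 38), (21, -8, 34), (21, 8, 34), (21, 20, 38)  [4]
  a=22..25: none
  a=26: (26, -4, 27), (26, 4, 27)  [2]
  a=27..30: none
Total reduced forms: 1 + 1 + 2 + 2 + 2 + 2 + 2 + 2 + 2 + 2 + 2 + 4 + 2 = 26
h = 26

26


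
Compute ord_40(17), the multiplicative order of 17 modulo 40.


We want ord_40(17), the smallest k >= 1 with 17^k = 1 mod 40.
n = 40 = 2^3 * 5, phi(40) = 16; the order divides phi(n).
Divisors of 16: 1, 2, 4, 8, 16
Repeated squaring mod 40: 17^1 = 17, 17^2 = 9, 17^4 = 1, 17^8 = 1, 17^16 = 1
Test divisors in increasing order:
  k=1: 17^1 = 17 mod 40
  k=2: 17^2 = 9 mod 40
  k=4: 17^4 = 1 mod 40  <- first divisor giving 1
Order = 4

4


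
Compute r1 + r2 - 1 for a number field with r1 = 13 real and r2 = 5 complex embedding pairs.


By Dirichlet's unit theorem:
rank = r1 + r2 - 1
= 13 + 5 - 1
= 17

17


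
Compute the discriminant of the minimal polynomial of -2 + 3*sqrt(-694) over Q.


The element -2 + 3*sqrt(-694) has minimal polynomial:
x^2 + 4*x + 6250
Discriminant = (4)^2 - 4*(6250)
= 16 - 25000
= -24984

-24984


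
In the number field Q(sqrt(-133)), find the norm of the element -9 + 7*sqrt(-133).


N(a + b*sqrt(d)) = a^2 - d*b^2
= (-9)^2 - (-133)*(7)^2
= 81 + 6517
= 6598

6598


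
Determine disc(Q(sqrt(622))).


For K = Q(sqrt(d)) with d squarefree: disc(K) = d if d = 1 mod 4, and disc(K) = 4d if d = 2 or 3 mod 4.
Here d = 622, and d mod 4 = 2.
d = 2 mod 4, not 1 (O_K = Z[sqrt(d)]), so disc(K) = 4d = 4 * (622) = 2488

2488


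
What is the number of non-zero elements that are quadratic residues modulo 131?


For prime p, the number of non-zero quadratic residues is (p-1)/2.
= (131-1)/2
= 65

65


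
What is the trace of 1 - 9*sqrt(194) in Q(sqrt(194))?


Tr(a + b*sqrt(d)) = (a + b*sqrt(d)) + (a - b*sqrt(d)) = 2a
= 2 * (1)
= 2

2


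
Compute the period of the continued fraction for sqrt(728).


Run the CF algorithm for sqrt(728).
a_0 = floor(sqrt(728)) = 26; set m_0=0, q_0=1.
Recurrence: m' = q*a - m,  q' = (d - m'^2)/q,  a' = floor((a_0 + m')/q').
  step 1: m=26, q=52, a=1
  step 2: m=26, q=1, a=52
a_2 = 2*a_0 = 52, so the period closes here.
sqrt(728) = [26; 1, 52]
Period length = 2

2


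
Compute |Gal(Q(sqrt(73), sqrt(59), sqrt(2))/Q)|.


The 3 square roots of distinct primes are multiplicatively independent over Q,
so [K:Q] = 2^3 and Gal(K/Q) is isomorphic to (Z/2Z)^3.
|Gal| = 2^3 = 8

8


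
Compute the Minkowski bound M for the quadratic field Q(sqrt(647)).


d = 647, d mod 4 = 3, so disc(K) = 4d = 2588; |disc(K)| = 2588
Real quadratic field, so n = 2, s = r2 = 0, r1 = 2
M = (n!/n^n) * (4/pi)^s * sqrt(|disc(K)|) = (2!/2^2) * (4/pi)^0 * sqrt(2588)
= 0.5 * 1.000000 * 50.872389
= 25.4362

25.4362


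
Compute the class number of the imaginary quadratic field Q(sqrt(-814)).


K = Q(sqrt(-814)). d mod 4 = 2, so D = disc(K) = 4d = -3256
h(K) equals the number of primitive reduced positive-definite forms (a, b, c) = a*x^2 + b*x*y + c*y^2 with b^2 - 4ac = D,
where reduced means |b| <= a <= c, with b >= 0 whenever |b| = a or a = c, and primitive means gcd(a, b, c) = 1.
Reduced forces 3a^2 <= |D| = 3256, so 1 <= a <= 32; b must have the parity of D, and c = (b^2 - D)/(4a) must be an integer >= a.
Enumerate a = 1..32, b in [-a, a]:
  a=1: (1, 0, 814)  [1]
  a=2: (2, 0, 407)  [1]
  a=3..4: none
  a=5: (5, -2, 163), (5, 2, 163)  [2]
  a=6..9: none
  a=10: (10, -8, 83), (10, 8, 83)  [2]
  a=11: (11, 0, 74)  [1]
  a=12..16: none
  a=17: (17, -12, 50), (17, 12, 50)  [2]
  a=18..21: none
  a=22: (22, 0, 37)  [1]
  a=23..24: none
  a=25: (25, -12, 34), (25, 12, 34)  [2]
  a=26..32: none
Total reduced forms: 1 + 1 + 2 + 2 + 1 + 2 + 1 + 2 = 12
h = 12

12


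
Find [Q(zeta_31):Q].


The degree equals Euler's totient phi(31).
31 = 31
phi(31) = 30

30


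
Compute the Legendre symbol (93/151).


p = 151 is prime, so compute (93/151) with the reciprocity algorithm (Jacobi-symbol steps: pull out 2s via (2/n), flip via reciprocity, reduce):
  reciprocity: (93/151) -> +(151/93)
  reduce: (58/93)
  pull out 2: (2/93) = -1  (since 93 mod 8 = 5)
  reciprocity: (29/93) -> +(93/29)
  reduce: (6/29)
  pull out 2: (2/29) = -1  (since 29 mod 8 = 5)
  reciprocity: (3/29) -> +(29/3)
  reduce: (2/3)
  pull out 2: (2/3) = -1  (since 3 mod 8 = 3)
  (1/3) = 1
Product of signs = -1
(93/151) = -1

-1


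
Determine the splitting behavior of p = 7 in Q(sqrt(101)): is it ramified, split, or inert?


K = Q(sqrt(101)). Since d mod 4 = 1, disc(K) = 101.
Check p | disc: 101 mod 7 = 3.
p does not divide disc. Compute Legendre symbol (d/p):
3^((7-1)/2) mod 7 = -1
(d/p) = -1, so p is inert: (p) stays prime with e=1, f=2, g=1.
Therefore p is inert.

inert


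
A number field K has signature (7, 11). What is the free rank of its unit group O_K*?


By Dirichlet's unit theorem:
rank = r1 + r2 - 1
= 7 + 11 - 1
= 17

17


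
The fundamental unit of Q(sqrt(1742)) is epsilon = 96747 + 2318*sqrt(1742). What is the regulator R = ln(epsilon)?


epsilon = 96747 + 2318*sqrt(1742)
= 193494.0000
R = ln(193494.0000)
= 12.1730

12.1730


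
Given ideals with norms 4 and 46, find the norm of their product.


N(IJ) = N(I) * N(J)
= 4 * 46
= 184

184


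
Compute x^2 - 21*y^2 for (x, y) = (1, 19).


x^2 - d*y^2
= 1^2 - 21*19^2
= 1 - 7581
= -7580

-7580


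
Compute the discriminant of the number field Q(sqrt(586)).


For K = Q(sqrt(d)) with d squarefree: disc(K) = d if d = 1 mod 4, and disc(K) = 4d if d = 2 or 3 mod 4.
Here d = 586, and d mod 4 = 2.
d = 2 mod 4, not 1 (O_K = Z[sqrt(d)]), so disc(K) = 4d = 4 * (586) = 2344

2344


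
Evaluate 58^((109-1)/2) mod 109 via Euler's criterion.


p = 109 is prime and the exponent is (p-1)/2 = 54, so by Euler's criterion 58^54 = (58/109) = +1 or -1 mod 109.
Compute by square-and-multiply:
  54 = 32 + 16 + 4 + 2 (binary 110110)
  Repeated squaring mod 109: 58^1 = 58, 58^2 = 94, 58^4 = 7, 58^8 = 49, 58^16 = 3, 58^32 = 9
  58^54 = 58^32 * 58^16 * 58^4 * 58^2 = 9 * 3 * 7 * 94 mod 109
    9 * 3 = 27 = 27 mod 109
    27 * 7 = 189 = 80 mod 109
    80 * 94 = 7520 = 108 mod 109
  58^54 = 108 mod 109
Result 108 = p - 1 = -1 mod 109: 58 is a quadratic non-residue mod 109. As a residue in [0, p-1] the value is 108.
58^54 mod 109 = 108

108


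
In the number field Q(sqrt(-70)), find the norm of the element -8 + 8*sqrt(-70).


N(a + b*sqrt(d)) = a^2 - d*b^2
= (-8)^2 - (-70)*(8)^2
= 64 + 4480
= 4544

4544


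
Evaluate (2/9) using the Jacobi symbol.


Compute (2/9) via quadratic reciprocity:
  pull out 2: (2/9) = +1  (since 9 mod 8 = 1)
  (1/9) = 1
Product of signs = 1

1


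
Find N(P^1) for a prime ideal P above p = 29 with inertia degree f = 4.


N(P^a) = p^(a*f)
= 29^(1*4)
= 29^4
= 707281

707281


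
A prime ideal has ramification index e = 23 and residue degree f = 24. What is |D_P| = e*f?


|D_P| = e * f
= 23 * 24
= 552

552


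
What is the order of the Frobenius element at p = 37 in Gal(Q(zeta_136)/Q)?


The Frobenius at p in Gal(Q(zeta_n)/Q) = (Z/nZ)* is the class of p, so its order is ord_136(37), the smallest k >= 1 with 37^k = 1 mod 136.
n = 136 = 2^3 * 17, phi(136) = 64; the order divides phi(n).
Divisors of 64: 1, 2, 4, 8, 16, 32, 64
Repeated squaring mod 136: 37^1 = 37, 37^2 = 9, 37^4 = 81, 37^8 = 33, 37^16 = 1, 37^32 = 1, 37^64 = 1
Test divisors in increasing order:
  k=1: 37^1 = 37 mod 136
  k=2: 37^2 = 9 mod 136
  k=4: 37^4 = 81 mod 136
  k=8: 37^8 = 33 mod 136
  k=16: 37^16 = 1 mod 136  <- first divisor giving 1
Order = 16

16


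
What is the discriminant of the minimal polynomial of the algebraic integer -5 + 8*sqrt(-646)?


The element -5 + 8*sqrt(-646) has minimal polynomial:
x^2 + 10*x + 41369
Discriminant = (10)^2 - 4*(41369)
= 100 - 165476
= -165376

-165376


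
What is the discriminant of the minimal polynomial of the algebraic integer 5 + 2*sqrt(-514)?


The element 5 + 2*sqrt(-514) has minimal polynomial:
x^2 - 10*x + 2081
Discriminant = (-10)^2 - 4*(2081)
= 100 - 8324
= -8224

-8224


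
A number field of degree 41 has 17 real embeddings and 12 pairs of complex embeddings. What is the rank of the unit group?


By Dirichlet's unit theorem:
rank = r1 + r2 - 1
= 17 + 12 - 1
= 28

28


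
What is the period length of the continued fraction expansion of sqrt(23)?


Run the CF algorithm for sqrt(23).
a_0 = floor(sqrt(23)) = 4; set m_0=0, q_0=1.
Recurrence: m' = q*a - m,  q' = (d - m'^2)/q,  a' = floor((a_0 + m')/q').
  step 1: m=4, q=7, a=1
  step 2: m=3, q=2, a=3
  step 3: m=3, q=7, a=1
  step 4: m=4, q=1, a=8
a_4 = 2*a_0 = 8, so the period closes here.
sqrt(23) = [4; 1, 3, 1, 8]
Period length = 4

4


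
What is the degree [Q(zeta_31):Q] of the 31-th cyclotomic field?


The degree equals Euler's totient phi(31).
31 = 31
phi(31) = 30

30


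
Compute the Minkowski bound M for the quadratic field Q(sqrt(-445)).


d = -445, d mod 4 = 3, so disc(K) = 4d = -1780; |disc(K)| = 1780
Imaginary quadratic field, so n = 2, s = r2 = 1, r1 = 0
M = (n!/n^n) * (4/pi)^s * sqrt(|disc(K)|) = (2!/2^2) * (4/pi)^1 * sqrt(1780)
= 0.5 * 1.273240 * 42.190046
= 26.8590

26.8590


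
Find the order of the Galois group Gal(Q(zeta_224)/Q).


|Gal(Q(zeta_224)/Q)| = phi(224)
= 96

96


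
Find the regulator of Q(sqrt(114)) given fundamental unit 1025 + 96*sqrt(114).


epsilon = 1025 + 96*sqrt(114)
= 2049.9995
R = ln(2049.9995)
= 7.6256

7.6256


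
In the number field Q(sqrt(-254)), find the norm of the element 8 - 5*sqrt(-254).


N(a + b*sqrt(d)) = a^2 - d*b^2
= (8)^2 - (-254)*(-5)^2
= 64 + 6350
= 6414

6414


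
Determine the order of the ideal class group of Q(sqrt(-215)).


K = Q(sqrt(-215)). d mod 4 = 1, so D = disc(K) = d = -215
h(K) equals the number of primitive reduced positive-definite forms (a, b, c) = a*x^2 + b*x*y + c*y^2 with b^2 - 4ac = D,
where reduced means |b| <= a <= c, with b >= 0 whenever |b| = a or a = c, and primitive means gcd(a, b, c) = 1.
Reduced forces 3a^2 <= |D| = 215, so 1 <= a <= 8; b must have the parity of D, and c = (b^2 - D)/(4a) must be an integer >= a.
Enumerate a = 1..8, b in [-a, a]:
  a=1: (1, 1, 54)  [1]
  a=2: (2, -1, 27), (2, 1, 27)  [2]
  a=3: (3, -1, 18), (3, 1, 18)  [2]
  a=4: (4, -3, 14), (4, 3, 14)  [2]
  a=5: (5, 5, 12)  [1]
  a=6: (6, -5, 10), (6, -1, 9), (6, 1, 9), (6, 5, 10)  [4]
  a=7: (7, -3, 8), (7, 3, 8)  [2]
  a=8: none
Total reduced forms: 1 + 2 + 2 + 2 + 1 + 4 + 2 = 14
h = 14

14


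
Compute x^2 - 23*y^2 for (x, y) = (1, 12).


x^2 - d*y^2
= 1^2 - 23*12^2
= 1 - 3312
= -3311

-3311


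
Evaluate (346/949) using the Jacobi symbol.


Compute (346/949) via quadratic reciprocity:
  pull out 2: (2/949) = -1  (since 949 mod 8 = 5)
  reciprocity: (173/949) -> +(949/173)
  reduce: (84/173)
  pull out 2: (2/173) = -1  (since 173 mod 8 = 5)
  pull out 2: (2/173) = -1  (since 173 mod 8 = 5)
  reciprocity: (21/173) -> +(173/21)
  reduce: (5/21)
  reciprocity: (5/21) -> +(21/5)
  reduce: (1/5)
  (1/5) = 1
Product of signs = -1

-1


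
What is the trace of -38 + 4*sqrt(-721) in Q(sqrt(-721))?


Tr(a + b*sqrt(d)) = (a + b*sqrt(d)) + (a - b*sqrt(d)) = 2a
= 2 * (-38)
= -76

-76


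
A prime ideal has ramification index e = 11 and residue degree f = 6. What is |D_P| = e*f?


|D_P| = e * f
= 11 * 6
= 66

66


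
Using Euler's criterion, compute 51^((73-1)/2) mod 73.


p = 73 is prime and the exponent is (p-1)/2 = 36, so by Euler's criterion 51^36 = (51/73) = +1 or -1 mod 73.
Compute by square-and-multiply:
  36 = 32 + 4 (binary 100100)
  Repeated squaring mod 73: 51^1 = 51, 51^2 = 46, 51^4 = 72, 51^8 = 1, 51^16 = 1, 51^32 = 1
  51^36 = 51^32 * 51^4 = 1 * 72 mod 73
    1 * 72 = 72 = 72 mod 73
  51^36 = 72 mod 73
Result 72 = p - 1 = -1 mod 73: 51 is a quadratic non-residue mod 73. As a residue in [0, p-1] the value is 72.
51^36 mod 73 = 72

72


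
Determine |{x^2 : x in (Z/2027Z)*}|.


For prime p, the number of non-zero quadratic residues is (p-1)/2.
= (2027-1)/2
= 1013

1013


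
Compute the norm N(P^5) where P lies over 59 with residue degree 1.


N(P^a) = p^(a*f)
= 59^(5*1)
= 59^5
= 714924299

714924299


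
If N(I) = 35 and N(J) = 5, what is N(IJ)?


N(IJ) = N(I) * N(J)
= 35 * 5
= 175

175


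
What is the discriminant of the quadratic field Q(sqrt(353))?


For K = Q(sqrt(d)) with d squarefree: disc(K) = d if d = 1 mod 4, and disc(K) = 4d if d = 2 or 3 mod 4.
Here d = 353, and d mod 4 = 1.
d = 1 mod 4 (O_K = Z[(1+sqrt(d))/2]), so disc(K) = d = 353

353


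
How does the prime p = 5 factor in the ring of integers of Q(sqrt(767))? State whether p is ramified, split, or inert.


K = Q(sqrt(767)). Since d mod 4 = 3, disc(K) = 3068.
Check p | disc: 3068 mod 5 = 3.
p does not divide disc. Compute Legendre symbol (d/p):
2^((5-1)/2) mod 5 = -1
(d/p) = -1, so p is inert: (p) stays prime with e=1, f=2, g=1.
Therefore p is inert.

inert


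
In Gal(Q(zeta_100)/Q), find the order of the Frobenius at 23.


The Frobenius at p in Gal(Q(zeta_n)/Q) = (Z/nZ)* is the class of p, so its order is ord_100(23), the smallest k >= 1 with 23^k = 1 mod 100.
n = 100 = 2^2 * 5^2, phi(100) = 40; the order divides phi(n).
Divisors of 40: 1, 2, 4, 5, 8, 10, 20, 40
Repeated squaring mod 100: 23^1 = 23, 23^2 = 29, 23^4 = 41, 23^8 = 81, 23^16 = 61, 23^32 = 21
Test divisors in increasing order:
  k=1: 23^1 = 23 mod 100
  k=2: 23^2 = 29 mod 100
  k=4: 23^4 = 41 mod 100
  k=5: 23^5 = 41 * 23 = 43 mod 100
  k=8: 23^8 = 81 mod 100
  k=10: 23^10 = 81 * 29 = 49 mod 100
  k=20: 23^20 = 61 * 41 = 1 mod 100  <- first divisor giving 1
Order = 20

20


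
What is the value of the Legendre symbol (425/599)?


p = 599 is prime, so compute (425/599) with the reciprocity algorithm (Jacobi-symbol steps: pull out 2s via (2/n), flip via reciprocity, reduce):
  reciprocity: (425/599) -> +(599/425)
  reduce: (174/425)
  pull out 2: (2/425) = +1  (since 425 mod 8 = 1)
  reciprocity: (87/425) -> +(425/87)
  reduce: (77/87)
  reciprocity: (77/87) -> +(87/77)
  reduce: (10/77)
  pull out 2: (2/77) = -1  (since 77 mod 8 = 5)
  reciprocity: (5/77) -> +(77/5)
  reduce: (2/5)
  pull out 2: (2/5) = -1  (since 5 mod 8 = 5)
  (1/5) = 1
Product of signs = 1
(425/599) = 1

1


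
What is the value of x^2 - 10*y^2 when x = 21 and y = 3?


x^2 - d*y^2
= 21^2 - 10*3^2
= 441 - 90
= 351

351


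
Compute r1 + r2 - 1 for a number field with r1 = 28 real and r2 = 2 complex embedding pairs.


By Dirichlet's unit theorem:
rank = r1 + r2 - 1
= 28 + 2 - 1
= 29

29


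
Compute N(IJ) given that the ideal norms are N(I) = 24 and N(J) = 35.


N(IJ) = N(I) * N(J)
= 24 * 35
= 840

840


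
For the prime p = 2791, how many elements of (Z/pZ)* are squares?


For prime p, the number of non-zero quadratic residues is (p-1)/2.
= (2791-1)/2
= 1395

1395


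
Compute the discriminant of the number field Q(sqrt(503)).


For K = Q(sqrt(d)) with d squarefree: disc(K) = d if d = 1 mod 4, and disc(K) = 4d if d = 2 or 3 mod 4.
Here d = 503, and d mod 4 = 3.
d = 3 mod 4, not 1 (O_K = Z[sqrt(d)]), so disc(K) = 4d = 4 * (503) = 2012

2012


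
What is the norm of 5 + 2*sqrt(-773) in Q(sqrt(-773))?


N(a + b*sqrt(d)) = a^2 - d*b^2
= (5)^2 - (-773)*(2)^2
= 25 + 3092
= 3117

3117


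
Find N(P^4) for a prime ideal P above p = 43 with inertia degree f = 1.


N(P^a) = p^(a*f)
= 43^(4*1)
= 43^4
= 3418801

3418801


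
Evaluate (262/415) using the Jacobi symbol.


Compute (262/415) via quadratic reciprocity:
  pull out 2: (2/415) = +1  (since 415 mod 8 = 7)
  reciprocity: (131/415) -> -(415/131)
  reduce: (22/131)
  pull out 2: (2/131) = -1  (since 131 mod 8 = 3)
  reciprocity: (11/131) -> -(131/11)
  reduce: (10/11)
  pull out 2: (2/11) = -1  (since 11 mod 8 = 3)
  reciprocity: (5/11) -> +(11/5)
  reduce: (1/5)
  (1/5) = 1
Product of signs = 1

1


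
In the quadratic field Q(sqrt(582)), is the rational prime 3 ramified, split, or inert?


K = Q(sqrt(582)). Since d mod 4 = 2, disc(K) = 2328.
Check p | disc: 2328 mod 3 = 0.
p divides disc, so p ramifies: (p) = P^2 with e=2, f=1, g=1.
Therefore p is ramified.

ramified


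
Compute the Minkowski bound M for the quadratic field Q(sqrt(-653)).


d = -653, d mod 4 = 3, so disc(K) = 4d = -2612; |disc(K)| = 2612
Imaginary quadratic field, so n = 2, s = r2 = 1, r1 = 0
M = (n!/n^n) * (4/pi)^s * sqrt(|disc(K)|) = (2!/2^2) * (4/pi)^1 * sqrt(2612)
= 0.5 * 1.273240 * 51.107729
= 32.5362

32.5362


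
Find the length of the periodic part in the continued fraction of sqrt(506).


Run the CF algorithm for sqrt(506).
a_0 = floor(sqrt(506)) = 22; set m_0=0, q_0=1.
Recurrence: m' = q*a - m,  q' = (d - m'^2)/q,  a' = floor((a_0 + m')/q').
  step 1: m=22, q=22, a=2
  step 2: m=22, q=1, a=44
a_2 = 2*a_0 = 44, so the period closes here.
sqrt(506) = [22; 2, 44]
Period length = 2

2


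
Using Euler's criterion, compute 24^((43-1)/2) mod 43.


p = 43 is prime and the exponent is (p-1)/2 = 21, so by Euler's criterion 24^21 = (24/43) = +1 or -1 mod 43.
Compute by square-and-multiply:
  21 = 16 + 4 + 1 (binary 10101)
  Repeated squaring mod 43: 24^1 = 24, 24^2 = 17, 24^4 = 31, 24^8 = 15, 24^16 = 10
  24^21 = 24^16 * 24^4 * 24^1 = 10 * 31 * 24 mod 43
    10 * 31 = 310 = 9 mod 43
    9 * 24 = 216 = 1 mod 43
  24^21 = 1 mod 43
Result 1: 24 is a quadratic residue mod 43.
24^21 mod 43 = 1

1


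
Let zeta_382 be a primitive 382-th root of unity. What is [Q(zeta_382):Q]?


The degree equals Euler's totient phi(382).
382 = 2 * 191
phi(382) = 190

190


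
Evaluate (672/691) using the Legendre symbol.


p = 691 is prime, so compute (672/691) with the reciprocity algorithm (Jacobi-symbol steps: pull out 2s via (2/n), flip via reciprocity, reduce):
  pull out 2: (2/691) = -1  (since 691 mod 8 = 3)
  pull out 2: (2/691) = -1  (since 691 mod 8 = 3)
  pull out 2: (2/691) = -1  (since 691 mod 8 = 3)
  pull out 2: (2/691) = -1  (since 691 mod 8 = 3)
  pull out 2: (2/691) = -1  (since 691 mod 8 = 3)
  reciprocity: (21/691) -> +(691/21)
  reduce: (19/21)
  reciprocity: (19/21) -> +(21/19)
  reduce: (2/19)
  pull out 2: (2/19) = -1  (since 19 mod 8 = 3)
  (1/19) = 1
Product of signs = 1
(672/691) = 1

1


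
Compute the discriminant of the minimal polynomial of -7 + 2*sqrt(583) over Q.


The element -7 + 2*sqrt(583) has minimal polynomial:
x^2 + 14*x - 2283
Discriminant = (14)^2 - 4*(-2283)
= 196 + 9132
= 9328

9328


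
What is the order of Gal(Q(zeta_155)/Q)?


|Gal(Q(zeta_155)/Q)| = phi(155)
= 120

120


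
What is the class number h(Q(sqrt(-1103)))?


K = Q(sqrt(-1103)). d mod 4 = 1, so D = disc(K) = d = -1103
h(K) equals the number of primitive reduced positive-definite forms (a, b, c) = a*x^2 + b*x*y + c*y^2 with b^2 - 4ac = D,
where reduced means |b| <= a <= c, with b >= 0 whenever |b| = a or a = c, and primitive means gcd(a, b, c) = 1.
Reduced forces 3a^2 <= |D| = 1103, so 1 <= a <= 19; b must have the parity of D, and c = (b^2 - D)/(4a) must be an integer >= a.
Enumerate a = 1..19, b in [-a, a]:
  a=1: (1, 1, 276)  [1]
  a=2: (2, -1, 138), (2, 1, 138)  [2]
  a=3: (3, -1, 92), (3, 1, 92)  [2]
  a=4: (4, -1, 69), (4, 1, 69)  [2]
  a=5: none
  a=6: (6, -5, 47), (6, -1, 46), (6, 1, 46), (6, 5, 47)  [4]
  a=7: none
  a=8: (8, -7, 36), (8, 7, 36)  [2]
  a=9: (9, -7, 32), (9, 7, 32)  [2]
  a=10..11: none
  a=12: (12, -7, 24), (12, -1, 23), (12, 1, 23), (12, 7, 24)  [4]
  a=13..15: none
  a=16: (16, -7, 18), (16, 7, 18)  [2]
  a=17: (17, -11, 18), (17, 11, 18)  [2]
  a=18..19: none
Total reduced forms: 1 + 2 + 2 + 2 + 4 + 2 + 2 + 4 + 2 + 2 = 23
h = 23

23


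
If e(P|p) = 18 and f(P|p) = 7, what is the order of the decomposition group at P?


|D_P| = e * f
= 18 * 7
= 126

126


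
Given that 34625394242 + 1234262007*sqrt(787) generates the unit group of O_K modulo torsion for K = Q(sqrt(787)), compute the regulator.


epsilon = 34625394242 + 1234262007*sqrt(787)
= 6.9251e+10
R = ln(6.9251e+10)
= 24.9610

24.9610


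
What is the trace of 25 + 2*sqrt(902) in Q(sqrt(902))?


Tr(a + b*sqrt(d)) = (a + b*sqrt(d)) + (a - b*sqrt(d)) = 2a
= 2 * (25)
= 50

50


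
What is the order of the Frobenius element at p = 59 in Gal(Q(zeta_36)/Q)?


The Frobenius at p in Gal(Q(zeta_n)/Q) = (Z/nZ)* is the class of p, so its order is ord_36(59), the smallest k >= 1 with 59^k = 1 mod 36.
n = 36 = 2^2 * 3^2, phi(36) = 12; the order divides phi(n).
Divisors of 12: 1, 2, 3, 4, 6, 12
Repeated squaring mod 36: 59^1 = 23, 59^2 = 25, 59^4 = 13, 59^8 = 25
Test divisors in increasing order:
  k=1: 59^1 = 23 mod 36
  k=2: 59^2 = 25 mod 36
  k=3: 59^3 = 25 * 23 = 35 mod 36
  k=4: 59^4 = 13 mod 36
  k=6: 59^6 = 13 * 25 = 1 mod 36  <- first divisor giving 1
Order = 6

6


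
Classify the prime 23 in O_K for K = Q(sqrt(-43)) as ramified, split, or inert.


K = Q(sqrt(-43)). Since d mod 4 = 1, disc(K) = -43.
Check p | disc: -43 mod 23 = 3.
p does not divide disc. Compute Legendre symbol (d/p):
3^((23-1)/2) mod 23 = 1
(d/p) = 1, so p splits: (p) = P*P' with e=1, f=1, g=2.
Therefore p is split.

split


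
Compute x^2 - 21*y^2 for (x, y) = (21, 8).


x^2 - d*y^2
= 21^2 - 21*8^2
= 441 - 1344
= -903

-903


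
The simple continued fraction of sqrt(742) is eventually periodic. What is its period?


Run the CF algorithm for sqrt(742).
a_0 = floor(sqrt(742)) = 27; set m_0=0, q_0=1.
Recurrence: m' = q*a - m,  q' = (d - m'^2)/q,  a' = floor((a_0 + m')/q').
  step 1: m=27, q=13, a=4
  step 2: m=25, q=9, a=5
  step 3: m=20, q=38, a=1
  step 4: m=18, q=11, a=4
  step 5: m=26, q=6, a=8
  step 6: m=22, q=43, a=1
  step 7: m=21, q=7, a=6
  step 8: m=21, q=43, a=1
  step 9: m=22, q=6, a=8
  step 10: m=26, q=11, a=4
  step 11: m=18, q=38, a=1
  step 12: m=20, q=9, a=5
  step 13: m=25, q=13, a=4
  step 14: m=27, q=1, a=54
a_14 = 2*a_0 = 54, so the period closes here.
sqrt(742) = [27; 4, 5, 1, 4, 8, 1, 6, 1, 8, 4, 1, 5, 4, 54]
Period length = 14

14


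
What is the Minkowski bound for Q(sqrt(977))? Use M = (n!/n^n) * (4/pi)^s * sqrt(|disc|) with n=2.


d = 977, d mod 4 = 1, so disc(K) = d = 977; |disc(K)| = 977
Real quadratic field, so n = 2, s = r2 = 0, r1 = 2
M = (n!/n^n) * (4/pi)^s * sqrt(|disc(K)|) = (2!/2^2) * (4/pi)^0 * sqrt(977)
= 0.5 * 1.000000 * 31.256999
= 15.6285

15.6285


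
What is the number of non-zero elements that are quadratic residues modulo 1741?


For prime p, the number of non-zero quadratic residues is (p-1)/2.
= (1741-1)/2
= 870

870
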